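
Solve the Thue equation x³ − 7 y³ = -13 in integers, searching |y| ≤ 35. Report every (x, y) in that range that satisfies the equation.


The equation is x³ - 7y³ = -13. For fixed y, x³ = 7·y³ − 13, so a solution requires the RHS to be a perfect cube.
Strategy: iterate y from -35 to 35, compute RHS = 7·y³ − 13, and check whether it is a (positive or negative) perfect cube.
Check small values of y:
  y = 0: RHS = -13 is not a perfect cube.
  y = 1: RHS = -6 is not a perfect cube.
  y = -1: RHS = -20 is not a perfect cube.
  y = 2: RHS = 43 is not a perfect cube.
  y = -2: RHS = -69 is not a perfect cube.
  y = 3: RHS = 176 is not a perfect cube.
  y = -3: RHS = -202 is not a perfect cube.
Continuing the search up to |y| = 35 finds no solutions either.
No (x, y) in the scanned range satisfies the equation.

No integer solutions with |y| ≤ 35.


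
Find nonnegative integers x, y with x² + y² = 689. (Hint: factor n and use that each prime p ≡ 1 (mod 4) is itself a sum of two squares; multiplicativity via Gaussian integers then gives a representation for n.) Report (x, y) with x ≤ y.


Step 1: Factor n = 689 = 13 · 53.
Step 2: Check the mod-4 condition on each prime factor: 13 ≡ 1 (mod 4), exponent 1; 53 ≡ 1 (mod 4), exponent 1.
All primes ≡ 3 (mod 4) appear to even exponent (or don't appear), so by the two-squares theorem n IS expressible as a sum of two squares.
Step 3: Build a representation. Here n = 13 · 53 is a product of primes ≡ 1 (mod 4). Each prime p ≡ 1 (mod 4) is itself a sum of two squares; find a² by testing p − a² for a perfect square:
  13: 13 − 1² = 12, 13 − 2² = 9 = 3² ⇒ 13 = 2² + 3².
  53: 53 − 1² = 52, 53 − 2² = 49 = 7² ⇒ 53 = 2² + 7².
  Combine using the Brahmagupta–Fibonacci identity (a² + b²)(c² + d²) = (ac − bd)² + (ad + bc)² = (ac + bd)² + (ad − bc)²:
  13 · 53 = 689: from (2² + 3²)(2² + 7²), take (2·2 − 3·7, 2·7 + 3·2) = (4 − 21, 14 + 6) = (-17, 20); dropping signs (only squares matter) gives (17, 20); check 17² + 20² = 289 + 400 = 689 ✓.
Step 4: Order so x ≤ y and verify: 17² + 20² = 289 + 400 = 689 = n. ✓

n = 689 = 17² + 20² (one valid representation with x ≤ y).


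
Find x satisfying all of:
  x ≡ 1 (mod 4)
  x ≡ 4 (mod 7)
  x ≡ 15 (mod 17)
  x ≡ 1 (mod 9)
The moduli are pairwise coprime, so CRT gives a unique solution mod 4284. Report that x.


Product of moduli M = 4 · 7 · 17 · 9 = 4284.
Merge one congruence at a time:
  Start: x ≡ 1 (mod 4).
  Combine with x ≡ 4 (mod 7); new modulus lcm = 28.
    Write x = 1 + 4·t and substitute into x ≡ 4 (mod 7): 4·t ≡ 4 − 1 = 3 (mod 7).
    The inverse of 4 mod 7 is 2 (since 4·2 = 8 = 1·7 + 1), so t ≡ 2·3 = 6 ≡ 6 (mod 7).
    Then x = 1 + 4·6 = 25, valid modulo lcm(4, 7) = 28: x ≡ 25 (mod 28).
  Combine with x ≡ 15 (mod 17); new modulus lcm = 476.
    Write x = 25 + 28·t and substitute into x ≡ 15 (mod 17): 28·t ≡ 15 − 25 = -10 (mod 17).
    Reduce coefficients mod 17: 11·t ≡ 7 (mod 17).
    The inverse of 11 mod 17 is 14 (since 11·14 = 154 = 9·17 + 1), so t ≡ 14·7 = 98 ≡ 13 (mod 17).
    Then x = 25 + 28·13 = 389, valid modulo lcm(28, 17) = 476: x ≡ 389 (mod 476).
  Combine with x ≡ 1 (mod 9); new modulus lcm = 4284.
    Write x = 389 + 476·t and substitute into x ≡ 1 (mod 9): 476·t ≡ 1 − 389 = -388 (mod 9).
    Reduce coefficients mod 9: 8·t ≡ 8 (mod 9).
    The inverse of 8 mod 9 is 8 (since 8·8 = 64 = 7·9 + 1), so t ≡ 8·8 = 64 ≡ 1 (mod 9).
    Then x = 389 + 476·1 = 865, valid modulo lcm(476, 9) = 4284: x ≡ 865 (mod 4284).
Verify against each original: 865 mod 4 = 1, 865 mod 7 = 4, 865 mod 17 = 15, 865 mod 9 = 1.

x ≡ 865 (mod 4284).


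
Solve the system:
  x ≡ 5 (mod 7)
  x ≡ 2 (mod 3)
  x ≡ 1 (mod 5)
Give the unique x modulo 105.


Moduli 7, 3, 5 are pairwise coprime; by CRT there is a unique solution modulo M = 7 · 3 · 5 = 105.
Solve pairwise, accumulating the modulus:
  Start with x ≡ 5 (mod 7).
  Combine with x ≡ 2 (mod 3): since gcd(7, 3) = 1, we get a unique residue mod 21.
    Write x = 5 + 7·t and substitute into x ≡ 2 (mod 3): 7·t ≡ 2 − 5 = -3 (mod 3).
    Reduce coefficients mod 3: 1·t ≡ 0 (mod 3).
    So t ≡ 0 (mod 3).
    Then x = 5 + 7·0 = 5, valid modulo lcm(7, 3) = 21: x ≡ 5 (mod 21).
  Combine with x ≡ 1 (mod 5): since gcd(21, 5) = 1, we get a unique residue mod 105.
    Write x = 5 + 21·t and substitute into x ≡ 1 (mod 5): 21·t ≡ 1 − 5 = -4 (mod 5).
    Reduce coefficients mod 5: 1·t ≡ 1 (mod 5).
    So t ≡ 1 (mod 5).
    Then x = 5 + 21·1 = 26, valid modulo lcm(21, 5) = 105: x ≡ 26 (mod 105).
Verify: 26 mod 7 = 5 ✓, 26 mod 3 = 2 ✓, 26 mod 5 = 1 ✓.

x ≡ 26 (mod 105).


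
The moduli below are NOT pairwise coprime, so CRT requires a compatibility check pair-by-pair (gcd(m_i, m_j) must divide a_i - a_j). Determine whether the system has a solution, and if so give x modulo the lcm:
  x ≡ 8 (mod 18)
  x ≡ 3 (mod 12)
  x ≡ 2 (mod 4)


Moduli 18, 12, 4 are not pairwise coprime, so CRT works modulo lcm(m_i) when all pairwise compatibility conditions hold.
Pairwise compatibility: gcd(m_i, m_j) must divide a_i - a_j for every pair.
Merge one congruence at a time:
  Start: x ≡ 8 (mod 18).
  Combine with x ≡ 3 (mod 12): gcd(18, 12) = 6, and 3 - 8 = -5 is NOT divisible by 6.
    ⇒ system is inconsistent (no integer solution).

No solution (the system is inconsistent).


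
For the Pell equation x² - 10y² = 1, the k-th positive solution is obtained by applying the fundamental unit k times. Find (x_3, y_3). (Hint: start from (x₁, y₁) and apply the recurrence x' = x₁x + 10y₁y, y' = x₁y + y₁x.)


Step 1: Find the fundamental solution (x₁, y₁) of x² - 10y² = 1.
  Expand √10 as a continued fraction. a₀ = ⌊√10⌋ = 3; iterate m_{k+1} = d_k·a_k − m_k, d_{k+1} = (10 − m_{k+1}²)/d_k, a_{k+1} = ⌊(a₀ + m_{k+1})/d_{k+1}⌋ (starting m₀ = 0, d₀ = 1), with convergents p_k = a_k·p_{k-1} + p_{k-2}, q_k = a_k·q_{k-1} + q_{k-2} (p₋₁ = 1, q₋₁ = 0):
  k = 0: a₀ = 3; p₀/q₀ = 3/1; p₀² − 10·q₀² = 9 − 10 = -1.
  k = 1: m = 3, d = 1, a = ⌊(3 + 3)/1⌋ = 6; p/q = (6·3 + 1)/(6·1 + 0) = 19/6; p² − 10·q² = 361 − 360 = 1.
  The first convergent with p² − 10·q² = 1 gives the fundamental solution (x₁, y₁) = (19, 6).
Step 2: Apply the recurrence (x_{n+1}, y_{n+1}) = (x₁x_n + 10y₁y_n, x₁y_n + y₁x_n) repeatedly.
  From (x_1, y_1) = (19, 6): x_2 = 19·19 + 10·6·6 = 721; y_2 = 19·6 + 6·19 = 228.
  From (x_2, y_2) = (721, 228): x_3 = 19·721 + 10·6·228 = 27379; y_3 = 19·228 + 6·721 = 8658.
Step 3: Verify x_3² - 10·y_3² = 749609641 - 749609640 = 1 (should be 1). ✓

(x_1, y_1) = (19, 6); (x_3, y_3) = (27379, 8658).


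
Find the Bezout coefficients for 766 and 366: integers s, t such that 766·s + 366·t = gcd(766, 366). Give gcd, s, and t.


Euclidean algorithm on (766, 366) — divide until remainder is 0:
  766 = 2 · 366 + 34
  366 = 10 · 34 + 26
  34 = 1 · 26 + 8
  26 = 3 · 8 + 2
  8 = 4 · 2 + 0
gcd(766, 366) = 2.
Track Bezout coefficients alongside the remainders: start with r₀ = 766 = a·1 + b·0 (s = 1, t = 0) and r₁ = 366 = a·0 + b·1 (s = 0, t = 1); each new remainder r_{k+1} = r_{k-1} − q_k·r_k inherits s_{k+1} = s_{k-1} − q_k·s_k, t_{k+1} = t_{k-1} − q_k·t_k, so r_k = a·s_k + b·t_k at every step:
  q = 2: r = 34, s = 1 − 2·0 = 1, t = 0 − 2·1 = -2  (check: 766·1 + 366·(-2) = 34)
  q = 10: r = 26, s = 0 − 10·1 = -10, t = 1 − 10·(-2) = 21  (check: 766·(-10) + 366·21 = 26)
  q = 1: r = 8, s = 1 − 1·(-10) = 11, t = -2 − 1·21 = -23  (check: 766·11 + 366·(-23) = 8)
  q = 3: r = 2, s = -10 − 3·11 = -43, t = 21 − 3·(-23) = 90  (check: 766·(-43) + 366·90 = 2)
The row with r = 2 (the gcd) gives the Bezout coefficients s = -43, t = 90.
Result: 766 · (-43) + 366 · (90) = 2.

gcd(766, 366) = 2; s = -43, t = 90 (check: 766·(-43) + 366·90 = 2).


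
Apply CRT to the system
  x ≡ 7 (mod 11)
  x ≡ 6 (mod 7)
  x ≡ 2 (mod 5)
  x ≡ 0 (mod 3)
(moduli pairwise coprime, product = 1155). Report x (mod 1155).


Product of moduli M = 11 · 7 · 5 · 3 = 1155.
Merge one congruence at a time:
  Start: x ≡ 7 (mod 11).
  Combine with x ≡ 6 (mod 7); new modulus lcm = 77.
    Write x = 7 + 11·t and substitute into x ≡ 6 (mod 7): 11·t ≡ 6 − 7 = -1 (mod 7).
    Reduce coefficients mod 7: 4·t ≡ 6 (mod 7).
    The inverse of 4 mod 7 is 2 (since 4·2 = 8 = 1·7 + 1), so t ≡ 2·6 = 12 ≡ 5 (mod 7).
    Then x = 7 + 11·5 = 62, valid modulo lcm(11, 7) = 77: x ≡ 62 (mod 77).
  Combine with x ≡ 2 (mod 5); new modulus lcm = 385.
    Write x = 62 + 77·t and substitute into x ≡ 2 (mod 5): 77·t ≡ 2 − 62 = -60 (mod 5).
    Reduce coefficients mod 5: 2·t ≡ 0 (mod 5).
    The inverse of 2 mod 5 is 3 (since 2·3 = 6 = 1·5 + 1), so t ≡ 3·0 = 0 ≡ 0 (mod 5).
    Then x = 62 + 77·0 = 62, valid modulo lcm(77, 5) = 385: x ≡ 62 (mod 385).
  Combine with x ≡ 0 (mod 3); new modulus lcm = 1155.
    Write x = 62 + 385·t and substitute into x ≡ 0 (mod 3): 385·t ≡ 0 − 62 = -62 (mod 3).
    Reduce coefficients mod 3: 1·t ≡ 1 (mod 3).
    So t ≡ 1 (mod 3).
    Then x = 62 + 385·1 = 447, valid modulo lcm(385, 3) = 1155: x ≡ 447 (mod 1155).
Verify against each original: 447 mod 11 = 7, 447 mod 7 = 6, 447 mod 5 = 2, 447 mod 3 = 0.

x ≡ 447 (mod 1155).


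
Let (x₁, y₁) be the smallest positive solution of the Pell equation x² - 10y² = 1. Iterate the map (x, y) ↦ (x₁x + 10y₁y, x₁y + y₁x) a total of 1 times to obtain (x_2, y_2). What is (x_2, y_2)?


Step 1: Find the fundamental solution (x₁, y₁) of x² - 10y² = 1.
  Expand √10 as a continued fraction. a₀ = ⌊√10⌋ = 3; iterate m_{k+1} = d_k·a_k − m_k, d_{k+1} = (10 − m_{k+1}²)/d_k, a_{k+1} = ⌊(a₀ + m_{k+1})/d_{k+1}⌋ (starting m₀ = 0, d₀ = 1), with convergents p_k = a_k·p_{k-1} + p_{k-2}, q_k = a_k·q_{k-1} + q_{k-2} (p₋₁ = 1, q₋₁ = 0):
  k = 0: a₀ = 3; p₀/q₀ = 3/1; p₀² − 10·q₀² = 9 − 10 = -1.
  k = 1: m = 3, d = 1, a = ⌊(3 + 3)/1⌋ = 6; p/q = (6·3 + 1)/(6·1 + 0) = 19/6; p² − 10·q² = 361 − 360 = 1.
  The first convergent with p² − 10·q² = 1 gives the fundamental solution (x₁, y₁) = (19, 6).
Step 2: Apply the recurrence (x_{n+1}, y_{n+1}) = (x₁x_n + 10y₁y_n, x₁y_n + y₁x_n) repeatedly.
  From (x_1, y_1) = (19, 6): x_2 = 19·19 + 10·6·6 = 721; y_2 = 19·6 + 6·19 = 228.
Step 3: Verify x_2² - 10·y_2² = 519841 - 519840 = 1 (should be 1). ✓

(x_1, y_1) = (19, 6); (x_2, y_2) = (721, 228).


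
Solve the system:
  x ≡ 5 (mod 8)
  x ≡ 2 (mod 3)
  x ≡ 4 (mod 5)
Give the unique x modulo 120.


Moduli 8, 3, 5 are pairwise coprime; by CRT there is a unique solution modulo M = 8 · 3 · 5 = 120.
Solve pairwise, accumulating the modulus:
  Start with x ≡ 5 (mod 8).
  Combine with x ≡ 2 (mod 3): since gcd(8, 3) = 1, we get a unique residue mod 24.
    Write x = 5 + 8·t and substitute into x ≡ 2 (mod 3): 8·t ≡ 2 − 5 = -3 (mod 3).
    Reduce coefficients mod 3: 2·t ≡ 0 (mod 3).
    The inverse of 2 mod 3 is 2 (since 2·2 = 4 = 1·3 + 1), so t ≡ 2·0 = 0 ≡ 0 (mod 3).
    Then x = 5 + 8·0 = 5, valid modulo lcm(8, 3) = 24: x ≡ 5 (mod 24).
  Combine with x ≡ 4 (mod 5): since gcd(24, 5) = 1, we get a unique residue mod 120.
    Write x = 5 + 24·t and substitute into x ≡ 4 (mod 5): 24·t ≡ 4 − 5 = -1 (mod 5).
    Reduce coefficients mod 5: 4·t ≡ 4 (mod 5).
    The inverse of 4 mod 5 is 4 (since 4·4 = 16 = 3·5 + 1), so t ≡ 4·4 = 16 ≡ 1 (mod 5).
    Then x = 5 + 24·1 = 29, valid modulo lcm(24, 5) = 120: x ≡ 29 (mod 120).
Verify: 29 mod 8 = 5 ✓, 29 mod 3 = 2 ✓, 29 mod 5 = 4 ✓.

x ≡ 29 (mod 120).


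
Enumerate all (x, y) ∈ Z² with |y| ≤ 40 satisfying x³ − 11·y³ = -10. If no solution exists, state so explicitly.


The equation is x³ - 11y³ = -10. For fixed y, x³ = 11·y³ − 10, so a solution requires the RHS to be a perfect cube.
Strategy: iterate y from -40 to 40, compute RHS = 11·y³ − 10, and check whether it is a (positive or negative) perfect cube.
Check small values of y:
  y = 0: RHS = -10 is not a perfect cube.
  y = 1: RHS = 1 = (1)³ ⇒ x = 1 works.
  y = -1: RHS = -21 is not a perfect cube.
  y = 2: RHS = 78 is not a perfect cube.
  y = -2: RHS = -98 is not a perfect cube.
  y = 3: RHS = 287 is not a perfect cube.
  y = -3: RHS = -307 is not a perfect cube.
Continuing the search up to |y| = 40 finds no further solutions beyond those listed.
Collected solutions: (1, 1).

Solutions (with |y| ≤ 40): (1, 1).


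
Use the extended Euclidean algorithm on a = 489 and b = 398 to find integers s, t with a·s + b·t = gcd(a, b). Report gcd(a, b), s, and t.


Euclidean algorithm on (489, 398) — divide until remainder is 0:
  489 = 1 · 398 + 91
  398 = 4 · 91 + 34
  91 = 2 · 34 + 23
  34 = 1 · 23 + 11
  23 = 2 · 11 + 1
  11 = 11 · 1 + 0
gcd(489, 398) = 1.
Track Bezout coefficients alongside the remainders: start with r₀ = 489 = a·1 + b·0 (s = 1, t = 0) and r₁ = 398 = a·0 + b·1 (s = 0, t = 1); each new remainder r_{k+1} = r_{k-1} − q_k·r_k inherits s_{k+1} = s_{k-1} − q_k·s_k, t_{k+1} = t_{k-1} − q_k·t_k, so r_k = a·s_k + b·t_k at every step:
  q = 1: r = 91, s = 1 − 1·0 = 1, t = 0 − 1·1 = -1  (check: 489·1 + 398·(-1) = 91)
  q = 4: r = 34, s = 0 − 4·1 = -4, t = 1 − 4·(-1) = 5  (check: 489·(-4) + 398·5 = 34)
  q = 2: r = 23, s = 1 − 2·(-4) = 9, t = -1 − 2·5 = -11  (check: 489·9 + 398·(-11) = 23)
  q = 1: r = 11, s = -4 − 1·9 = -13, t = 5 − 1·(-11) = 16  (check: 489·(-13) + 398·16 = 11)
  q = 2: r = 1, s = 9 − 2·(-13) = 35, t = -11 − 2·16 = -43  (check: 489·35 + 398·(-43) = 1)
The row with r = 1 (the gcd) gives the Bezout coefficients s = 35, t = -43.
Result: 489 · (35) + 398 · (-43) = 1.

gcd(489, 398) = 1; s = 35, t = -43 (check: 489·35 + 398·(-43) = 1).


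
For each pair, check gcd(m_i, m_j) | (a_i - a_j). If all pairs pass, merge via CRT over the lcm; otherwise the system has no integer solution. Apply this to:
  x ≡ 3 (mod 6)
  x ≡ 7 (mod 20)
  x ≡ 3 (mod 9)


Moduli 6, 20, 9 are not pairwise coprime, so CRT works modulo lcm(m_i) when all pairwise compatibility conditions hold.
Pairwise compatibility: gcd(m_i, m_j) must divide a_i - a_j for every pair.
Merge one congruence at a time:
  Start: x ≡ 3 (mod 6).
  Combine with x ≡ 7 (mod 20): gcd(6, 20) = 2; 7 - 3 = 4, which IS divisible by 2, so compatible.
    Write x = 3 + 6·t and substitute into x ≡ 7 (mod 20): 6·t ≡ 7 − 3 = 4 (mod 20).
    Divide the congruence (and modulus) by g = 2: 3·t ≡ 2 (mod 10).
    The inverse of 3 mod 10 is 7 (since 3·7 = 21 = 2·10 + 1), so t ≡ 7·2 = 14 ≡ 4 (mod 10).
    Then x = 3 + 6·4 = 27, valid modulo lcm(6, 20) = 60: x ≡ 27 (mod 60).
  Combine with x ≡ 3 (mod 9): gcd(60, 9) = 3; 3 - 27 = -24, which IS divisible by 3, so compatible.
    Write x = 27 + 60·t and substitute into x ≡ 3 (mod 9): 60·t ≡ 3 − 27 = -24 (mod 9).
    Divide the congruence (and modulus) by g = 3: 20·t ≡ -8 (mod 3).
    Reduce coefficients mod 3: 2·t ≡ 1 (mod 3).
    The inverse of 2 mod 3 is 2 (since 2·2 = 4 = 1·3 + 1), so t ≡ 2·1 = 2 ≡ 2 (mod 3).
    Then x = 27 + 60·2 = 147, valid modulo lcm(60, 9) = 180: x ≡ 147 (mod 180).
Verify: 147 mod 6 = 3, 147 mod 20 = 7, 147 mod 9 = 3.

x ≡ 147 (mod 180).


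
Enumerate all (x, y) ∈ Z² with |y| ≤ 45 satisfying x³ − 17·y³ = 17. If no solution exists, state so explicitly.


The equation is x³ - 17y³ = 17. For fixed y, x³ = 17·y³ + 17, so a solution requires the RHS to be a perfect cube.
Strategy: iterate y from -45 to 45, compute RHS = 17·y³ + 17, and check whether it is a (positive or negative) perfect cube.
Check small values of y:
  y = 0: RHS = 17 is not a perfect cube.
  y = 1: RHS = 34 is not a perfect cube.
  y = -1: RHS = 0 = (0)³ ⇒ x = 0 works.
  y = 2: RHS = 153 is not a perfect cube.
  y = -2: RHS = -119 is not a perfect cube.
  y = 3: RHS = 476 is not a perfect cube.
  y = -3: RHS = -442 is not a perfect cube.
Continuing the search up to |y| = 45 finds no further solutions beyond those listed.
Collected solutions: (0, -1).

Solutions (with |y| ≤ 45): (0, -1).


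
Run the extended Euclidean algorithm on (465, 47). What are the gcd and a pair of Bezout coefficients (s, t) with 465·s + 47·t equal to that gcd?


Euclidean algorithm on (465, 47) — divide until remainder is 0:
  465 = 9 · 47 + 42
  47 = 1 · 42 + 5
  42 = 8 · 5 + 2
  5 = 2 · 2 + 1
  2 = 2 · 1 + 0
gcd(465, 47) = 1.
Track Bezout coefficients alongside the remainders: start with r₀ = 465 = a·1 + b·0 (s = 1, t = 0) and r₁ = 47 = a·0 + b·1 (s = 0, t = 1); each new remainder r_{k+1} = r_{k-1} − q_k·r_k inherits s_{k+1} = s_{k-1} − q_k·s_k, t_{k+1} = t_{k-1} − q_k·t_k, so r_k = a·s_k + b·t_k at every step:
  q = 9: r = 42, s = 1 − 9·0 = 1, t = 0 − 9·1 = -9  (check: 465·1 + 47·(-9) = 42)
  q = 1: r = 5, s = 0 − 1·1 = -1, t = 1 − 1·(-9) = 10  (check: 465·(-1) + 47·10 = 5)
  q = 8: r = 2, s = 1 − 8·(-1) = 9, t = -9 − 8·10 = -89  (check: 465·9 + 47·(-89) = 2)
  q = 2: r = 1, s = -1 − 2·9 = -19, t = 10 − 2·(-89) = 188  (check: 465·(-19) + 47·188 = 1)
The row with r = 1 (the gcd) gives the Bezout coefficients s = -19, t = 188.
Result: 465 · (-19) + 47 · (188) = 1.

gcd(465, 47) = 1; s = -19, t = 188 (check: 465·(-19) + 47·188 = 1).


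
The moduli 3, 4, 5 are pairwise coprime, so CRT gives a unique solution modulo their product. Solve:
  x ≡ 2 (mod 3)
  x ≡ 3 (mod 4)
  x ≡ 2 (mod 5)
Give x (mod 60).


Moduli 3, 4, 5 are pairwise coprime; by CRT there is a unique solution modulo M = 3 · 4 · 5 = 60.
Solve pairwise, accumulating the modulus:
  Start with x ≡ 2 (mod 3).
  Combine with x ≡ 3 (mod 4): since gcd(3, 4) = 1, we get a unique residue mod 12.
    Write x = 2 + 3·t and substitute into x ≡ 3 (mod 4): 3·t ≡ 3 − 2 = 1 (mod 4).
    The inverse of 3 mod 4 is 3 (since 3·3 = 9 = 2·4 + 1), so t ≡ 3·1 = 3 ≡ 3 (mod 4).
    Then x = 2 + 3·3 = 11, valid modulo lcm(3, 4) = 12: x ≡ 11 (mod 12).
  Combine with x ≡ 2 (mod 5): since gcd(12, 5) = 1, we get a unique residue mod 60.
    Write x = 11 + 12·t and substitute into x ≡ 2 (mod 5): 12·t ≡ 2 − 11 = -9 (mod 5).
    Reduce coefficients mod 5: 2·t ≡ 1 (mod 5).
    The inverse of 2 mod 5 is 3 (since 2·3 = 6 = 1·5 + 1), so t ≡ 3·1 = 3 ≡ 3 (mod 5).
    Then x = 11 + 12·3 = 47, valid modulo lcm(12, 5) = 60: x ≡ 47 (mod 60).
Verify: 47 mod 3 = 2 ✓, 47 mod 4 = 3 ✓, 47 mod 5 = 2 ✓.

x ≡ 47 (mod 60).


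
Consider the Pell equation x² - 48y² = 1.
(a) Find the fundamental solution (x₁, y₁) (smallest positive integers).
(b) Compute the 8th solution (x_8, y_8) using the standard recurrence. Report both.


Step 1: Find the fundamental solution (x₁, y₁) of x² - 48y² = 1.
  Expand √48 as a continued fraction. a₀ = ⌊√48⌋ = 6; iterate m_{k+1} = d_k·a_k − m_k, d_{k+1} = (48 − m_{k+1}²)/d_k, a_{k+1} = ⌊(a₀ + m_{k+1})/d_{k+1}⌋ (starting m₀ = 0, d₀ = 1), with convergents p_k = a_k·p_{k-1} + p_{k-2}, q_k = a_k·q_{k-1} + q_{k-2} (p₋₁ = 1, q₋₁ = 0):
  k = 0: a₀ = 6; p₀/q₀ = 6/1; p₀² − 48·q₀² = 36 − 48 = -12.
  k = 1: m = 6, d = 12, a = ⌊(6 + 6)/12⌋ = 1; p/q = (1·6 + 1)/(1·1 + 0) = 7/1; p² − 48·q² = 49 − 48 = 1.
  The first convergent with p² − 48·q² = 1 gives the fundamental solution (x₁, y₁) = (7, 1).
Step 2: Apply the recurrence (x_{n+1}, y_{n+1}) = (x₁x_n + 48y₁y_n, x₁y_n + y₁x_n) repeatedly.
  From (x_1, y_1) = (7, 1): x_2 = 7·7 + 48·1·1 = 97; y_2 = 7·1 + 1·7 = 14.
  From (x_2, y_2) = (97, 14): x_3 = 7·97 + 48·1·14 = 1351; y_3 = 7·14 + 1·97 = 195.
  From (x_3, y_3) = (1351, 195): x_4 = 7·1351 + 48·1·195 = 18817; y_4 = 7·195 + 1·1351 = 2716.
  From (x_4, y_4) = (18817, 2716): x_5 = 7·18817 + 48·1·2716 = 262087; y_5 = 7·2716 + 1·18817 = 37829.
  From (x_5, y_5) = (262087, 37829): x_6 = 7·262087 + 48·1·37829 = 3650401; y_6 = 7·37829 + 1·262087 = 526890.
  From (x_6, y_6) = (3650401, 526890): x_7 = 7·3650401 + 48·1·526890 = 50843527; y_7 = 7·526890 + 1·3650401 = 7338631.
  From (x_7, y_7) = (50843527, 7338631): x_8 = 7·50843527 + 48·1·7338631 = 708158977; y_8 = 7·7338631 + 1·50843527 = 102213944.
Step 3: Verify x_8² - 48·y_8² = 501489136705686529 - 501489136705686528 = 1 (should be 1). ✓

(x_1, y_1) = (7, 1); (x_8, y_8) = (708158977, 102213944).


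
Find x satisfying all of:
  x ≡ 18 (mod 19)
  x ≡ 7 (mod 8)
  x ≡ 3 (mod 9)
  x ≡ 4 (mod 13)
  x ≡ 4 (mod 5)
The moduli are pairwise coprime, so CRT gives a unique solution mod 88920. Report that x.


Product of moduli M = 19 · 8 · 9 · 13 · 5 = 88920.
Merge one congruence at a time:
  Start: x ≡ 18 (mod 19).
  Combine with x ≡ 7 (mod 8); new modulus lcm = 152.
    Write x = 18 + 19·t and substitute into x ≡ 7 (mod 8): 19·t ≡ 7 − 18 = -11 (mod 8).
    Reduce coefficients mod 8: 3·t ≡ 5 (mod 8).
    The inverse of 3 mod 8 is 3 (since 3·3 = 9 = 1·8 + 1), so t ≡ 3·5 = 15 ≡ 7 (mod 8).
    Then x = 18 + 19·7 = 151, valid modulo lcm(19, 8) = 152: x ≡ 151 (mod 152).
  Combine with x ≡ 3 (mod 9); new modulus lcm = 1368.
    Write x = 151 + 152·t and substitute into x ≡ 3 (mod 9): 152·t ≡ 3 − 151 = -148 (mod 9).
    Reduce coefficients mod 9: 8·t ≡ 5 (mod 9).
    The inverse of 8 mod 9 is 8 (since 8·8 = 64 = 7·9 + 1), so t ≡ 8·5 = 40 ≡ 4 (mod 9).
    Then x = 151 + 152·4 = 759, valid modulo lcm(152, 9) = 1368: x ≡ 759 (mod 1368).
  Combine with x ≡ 4 (mod 13); new modulus lcm = 17784.
    Write x = 759 + 1368·t and substitute into x ≡ 4 (mod 13): 1368·t ≡ 4 − 759 = -755 (mod 13).
    Reduce coefficients mod 13: 3·t ≡ 12 (mod 13).
    The inverse of 3 mod 13 is 9 (since 3·9 = 27 = 2·13 + 1), so t ≡ 9·12 = 108 ≡ 4 (mod 13).
    Then x = 759 + 1368·4 = 6231, valid modulo lcm(1368, 13) = 17784: x ≡ 6231 (mod 17784).
  Combine with x ≡ 4 (mod 5); new modulus lcm = 88920.
    Write x = 6231 + 17784·t and substitute into x ≡ 4 (mod 5): 17784·t ≡ 4 − 6231 = -6227 (mod 5).
    Reduce coefficients mod 5: 4·t ≡ 3 (mod 5).
    The inverse of 4 mod 5 is 4 (since 4·4 = 16 = 3·5 + 1), so t ≡ 4·3 = 12 ≡ 2 (mod 5).
    Then x = 6231 + 17784·2 = 41799, valid modulo lcm(17784, 5) = 88920: x ≡ 41799 (mod 88920).
Verify against each original: 41799 mod 19 = 18, 41799 mod 8 = 7, 41799 mod 9 = 3, 41799 mod 13 = 4, 41799 mod 5 = 4.

x ≡ 41799 (mod 88920).


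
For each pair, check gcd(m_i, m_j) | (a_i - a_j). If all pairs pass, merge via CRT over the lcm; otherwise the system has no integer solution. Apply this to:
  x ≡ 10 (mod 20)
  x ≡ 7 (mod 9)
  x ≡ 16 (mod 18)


Moduli 20, 9, 18 are not pairwise coprime, so CRT works modulo lcm(m_i) when all pairwise compatibility conditions hold.
Pairwise compatibility: gcd(m_i, m_j) must divide a_i - a_j for every pair.
Merge one congruence at a time:
  Start: x ≡ 10 (mod 20).
  Combine with x ≡ 7 (mod 9): gcd(20, 9) = 1; 7 - 10 = -3, which IS divisible by 1, so compatible.
    Write x = 10 + 20·t and substitute into x ≡ 7 (mod 9): 20·t ≡ 7 − 10 = -3 (mod 9).
    Reduce coefficients mod 9: 2·t ≡ 6 (mod 9).
    The inverse of 2 mod 9 is 5 (since 2·5 = 10 = 1·9 + 1), so t ≡ 5·6 = 30 ≡ 3 (mod 9).
    Then x = 10 + 20·3 = 70, valid modulo lcm(20, 9) = 180: x ≡ 70 (mod 180).
  Combine with x ≡ 16 (mod 18): gcd(180, 18) = 18; 16 - 70 = -54, which IS divisible by 18, so compatible.
    Write x = 70 + 180·t and substitute into x ≡ 16 (mod 18): 180·t ≡ 16 − 70 = -54 (mod 18).
    Divide the congruence (and modulus) by g = 18: 10·t ≡ -3 (mod 1).
    Modulo 1 every t works; take t = 0.
    Then x = 70 + 180·0 = 70, valid modulo lcm(180, 18) = 180: x ≡ 70 (mod 180).
Verify: 70 mod 20 = 10, 70 mod 9 = 7, 70 mod 18 = 16.

x ≡ 70 (mod 180).


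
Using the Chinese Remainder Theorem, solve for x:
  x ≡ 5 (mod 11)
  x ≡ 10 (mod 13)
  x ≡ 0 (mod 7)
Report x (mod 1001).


Moduli 11, 13, 7 are pairwise coprime; by CRT there is a unique solution modulo M = 11 · 13 · 7 = 1001.
Solve pairwise, accumulating the modulus:
  Start with x ≡ 5 (mod 11).
  Combine with x ≡ 10 (mod 13): since gcd(11, 13) = 1, we get a unique residue mod 143.
    Write x = 5 + 11·t and substitute into x ≡ 10 (mod 13): 11·t ≡ 10 − 5 = 5 (mod 13).
    The inverse of 11 mod 13 is 6 (since 11·6 = 66 = 5·13 + 1), so t ≡ 6·5 = 30 ≡ 4 (mod 13).
    Then x = 5 + 11·4 = 49, valid modulo lcm(11, 13) = 143: x ≡ 49 (mod 143).
  Combine with x ≡ 0 (mod 7): since gcd(143, 7) = 1, we get a unique residue mod 1001.
    Write x = 49 + 143·t and substitute into x ≡ 0 (mod 7): 143·t ≡ 0 − 49 = -49 (mod 7).
    Reduce coefficients mod 7: 3·t ≡ 0 (mod 7).
    The inverse of 3 mod 7 is 5 (since 3·5 = 15 = 2·7 + 1), so t ≡ 5·0 = 0 ≡ 0 (mod 7).
    Then x = 49 + 143·0 = 49, valid modulo lcm(143, 7) = 1001: x ≡ 49 (mod 1001).
Verify: 49 mod 11 = 5 ✓, 49 mod 13 = 10 ✓, 49 mod 7 = 0 ✓.

x ≡ 49 (mod 1001).


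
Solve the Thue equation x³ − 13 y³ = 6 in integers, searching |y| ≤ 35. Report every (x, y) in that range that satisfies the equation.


The equation is x³ - 13y³ = 6. For fixed y, x³ = 13·y³ + 6, so a solution requires the RHS to be a perfect cube.
Strategy: iterate y from -35 to 35, compute RHS = 13·y³ + 6, and check whether it is a (positive or negative) perfect cube.
Check small values of y:
  y = 0: RHS = 6 is not a perfect cube.
  y = 1: RHS = 19 is not a perfect cube.
  y = -1: RHS = -7 is not a perfect cube.
  y = 2: RHS = 110 is not a perfect cube.
  y = -2: RHS = -98 is not a perfect cube.
  y = 3: RHS = 357 is not a perfect cube.
  y = -3: RHS = -345 is not a perfect cube.
Continuing the search up to |y| = 35 finds no solutions either.
No (x, y) in the scanned range satisfies the equation.

No integer solutions with |y| ≤ 35.


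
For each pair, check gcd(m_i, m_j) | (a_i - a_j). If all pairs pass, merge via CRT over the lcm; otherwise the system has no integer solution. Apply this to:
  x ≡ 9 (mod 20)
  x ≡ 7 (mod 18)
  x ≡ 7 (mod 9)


Moduli 20, 18, 9 are not pairwise coprime, so CRT works modulo lcm(m_i) when all pairwise compatibility conditions hold.
Pairwise compatibility: gcd(m_i, m_j) must divide a_i - a_j for every pair.
Merge one congruence at a time:
  Start: x ≡ 9 (mod 20).
  Combine with x ≡ 7 (mod 18): gcd(20, 18) = 2; 7 - 9 = -2, which IS divisible by 2, so compatible.
    Write x = 9 + 20·t and substitute into x ≡ 7 (mod 18): 20·t ≡ 7 − 9 = -2 (mod 18).
    Divide the congruence (and modulus) by g = 2: 10·t ≡ -1 (mod 9).
    Reduce coefficients mod 9: 1·t ≡ 8 (mod 9).
    So t ≡ 8 (mod 9).
    Then x = 9 + 20·8 = 169, valid modulo lcm(20, 18) = 180: x ≡ 169 (mod 180).
  Combine with x ≡ 7 (mod 9): gcd(180, 9) = 9; 7 - 169 = -162, which IS divisible by 9, so compatible.
    Write x = 169 + 180·t and substitute into x ≡ 7 (mod 9): 180·t ≡ 7 − 169 = -162 (mod 9).
    Divide the congruence (and modulus) by g = 9: 20·t ≡ -18 (mod 1).
    Modulo 1 every t works; take t = 0.
    Then x = 169 + 180·0 = 169, valid modulo lcm(180, 9) = 180: x ≡ 169 (mod 180).
Verify: 169 mod 20 = 9, 169 mod 18 = 7, 169 mod 9 = 7.

x ≡ 169 (mod 180).


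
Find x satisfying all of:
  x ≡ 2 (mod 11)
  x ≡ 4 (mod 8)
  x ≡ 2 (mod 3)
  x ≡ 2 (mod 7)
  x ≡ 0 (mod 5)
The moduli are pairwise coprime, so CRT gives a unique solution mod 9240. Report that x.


Product of moduli M = 11 · 8 · 3 · 7 · 5 = 9240.
Merge one congruence at a time:
  Start: x ≡ 2 (mod 11).
  Combine with x ≡ 4 (mod 8); new modulus lcm = 88.
    Write x = 2 + 11·t and substitute into x ≡ 4 (mod 8): 11·t ≡ 4 − 2 = 2 (mod 8).
    Reduce coefficients mod 8: 3·t ≡ 2 (mod 8).
    The inverse of 3 mod 8 is 3 (since 3·3 = 9 = 1·8 + 1), so t ≡ 3·2 = 6 ≡ 6 (mod 8).
    Then x = 2 + 11·6 = 68, valid modulo lcm(11, 8) = 88: x ≡ 68 (mod 88).
  Combine with x ≡ 2 (mod 3); new modulus lcm = 264.
    Write x = 68 + 88·t and substitute into x ≡ 2 (mod 3): 88·t ≡ 2 − 68 = -66 (mod 3).
    Reduce coefficients mod 3: 1·t ≡ 0 (mod 3).
    So t ≡ 0 (mod 3).
    Then x = 68 + 88·0 = 68, valid modulo lcm(88, 3) = 264: x ≡ 68 (mod 264).
  Combine with x ≡ 2 (mod 7); new modulus lcm = 1848.
    Write x = 68 + 264·t and substitute into x ≡ 2 (mod 7): 264·t ≡ 2 − 68 = -66 (mod 7).
    Reduce coefficients mod 7: 5·t ≡ 4 (mod 7).
    The inverse of 5 mod 7 is 3 (since 5·3 = 15 = 2·7 + 1), so t ≡ 3·4 = 12 ≡ 5 (mod 7).
    Then x = 68 + 264·5 = 1388, valid modulo lcm(264, 7) = 1848: x ≡ 1388 (mod 1848).
  Combine with x ≡ 0 (mod 5); new modulus lcm = 9240.
    Write x = 1388 + 1848·t and substitute into x ≡ 0 (mod 5): 1848·t ≡ 0 − 1388 = -1388 (mod 5).
    Reduce coefficients mod 5: 3·t ≡ 2 (mod 5).
    The inverse of 3 mod 5 is 2 (since 3·2 = 6 = 1·5 + 1), so t ≡ 2·2 = 4 ≡ 4 (mod 5).
    Then x = 1388 + 1848·4 = 8780, valid modulo lcm(1848, 5) = 9240: x ≡ 8780 (mod 9240).
Verify against each original: 8780 mod 11 = 2, 8780 mod 8 = 4, 8780 mod 3 = 2, 8780 mod 7 = 2, 8780 mod 5 = 0.

x ≡ 8780 (mod 9240).


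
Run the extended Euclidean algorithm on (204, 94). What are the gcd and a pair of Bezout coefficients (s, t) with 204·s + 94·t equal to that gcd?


Euclidean algorithm on (204, 94) — divide until remainder is 0:
  204 = 2 · 94 + 16
  94 = 5 · 16 + 14
  16 = 1 · 14 + 2
  14 = 7 · 2 + 0
gcd(204, 94) = 2.
Track Bezout coefficients alongside the remainders: start with r₀ = 204 = a·1 + b·0 (s = 1, t = 0) and r₁ = 94 = a·0 + b·1 (s = 0, t = 1); each new remainder r_{k+1} = r_{k-1} − q_k·r_k inherits s_{k+1} = s_{k-1} − q_k·s_k, t_{k+1} = t_{k-1} − q_k·t_k, so r_k = a·s_k + b·t_k at every step:
  q = 2: r = 16, s = 1 − 2·0 = 1, t = 0 − 2·1 = -2  (check: 204·1 + 94·(-2) = 16)
  q = 5: r = 14, s = 0 − 5·1 = -5, t = 1 − 5·(-2) = 11  (check: 204·(-5) + 94·11 = 14)
  q = 1: r = 2, s = 1 − 1·(-5) = 6, t = -2 − 1·11 = -13  (check: 204·6 + 94·(-13) = 2)
The row with r = 2 (the gcd) gives the Bezout coefficients s = 6, t = -13.
Result: 204 · (6) + 94 · (-13) = 2.

gcd(204, 94) = 2; s = 6, t = -13 (check: 204·6 + 94·(-13) = 2).


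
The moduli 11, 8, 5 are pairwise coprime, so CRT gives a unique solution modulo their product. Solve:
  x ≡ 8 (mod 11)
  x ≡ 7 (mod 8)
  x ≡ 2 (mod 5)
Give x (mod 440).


Moduli 11, 8, 5 are pairwise coprime; by CRT there is a unique solution modulo M = 11 · 8 · 5 = 440.
Solve pairwise, accumulating the modulus:
  Start with x ≡ 8 (mod 11).
  Combine with x ≡ 7 (mod 8): since gcd(11, 8) = 1, we get a unique residue mod 88.
    Write x = 8 + 11·t and substitute into x ≡ 7 (mod 8): 11·t ≡ 7 − 8 = -1 (mod 8).
    Reduce coefficients mod 8: 3·t ≡ 7 (mod 8).
    The inverse of 3 mod 8 is 3 (since 3·3 = 9 = 1·8 + 1), so t ≡ 3·7 = 21 ≡ 5 (mod 8).
    Then x = 8 + 11·5 = 63, valid modulo lcm(11, 8) = 88: x ≡ 63 (mod 88).
  Combine with x ≡ 2 (mod 5): since gcd(88, 5) = 1, we get a unique residue mod 440.
    Write x = 63 + 88·t and substitute into x ≡ 2 (mod 5): 88·t ≡ 2 − 63 = -61 (mod 5).
    Reduce coefficients mod 5: 3·t ≡ 4 (mod 5).
    The inverse of 3 mod 5 is 2 (since 3·2 = 6 = 1·5 + 1), so t ≡ 2·4 = 8 ≡ 3 (mod 5).
    Then x = 63 + 88·3 = 327, valid modulo lcm(88, 5) = 440: x ≡ 327 (mod 440).
Verify: 327 mod 11 = 8 ✓, 327 mod 8 = 7 ✓, 327 mod 5 = 2 ✓.

x ≡ 327 (mod 440).


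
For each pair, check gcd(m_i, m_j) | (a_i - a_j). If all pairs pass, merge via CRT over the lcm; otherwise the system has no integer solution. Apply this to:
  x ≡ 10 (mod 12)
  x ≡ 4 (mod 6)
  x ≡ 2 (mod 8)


Moduli 12, 6, 8 are not pairwise coprime, so CRT works modulo lcm(m_i) when all pairwise compatibility conditions hold.
Pairwise compatibility: gcd(m_i, m_j) must divide a_i - a_j for every pair.
Merge one congruence at a time:
  Start: x ≡ 10 (mod 12).
  Combine with x ≡ 4 (mod 6): gcd(12, 6) = 6; 4 - 10 = -6, which IS divisible by 6, so compatible.
    Write x = 10 + 12·t and substitute into x ≡ 4 (mod 6): 12·t ≡ 4 − 10 = -6 (mod 6).
    Divide the congruence (and modulus) by g = 6: 2·t ≡ -1 (mod 1).
    Modulo 1 every t works; take t = 0.
    Then x = 10 + 12·0 = 10, valid modulo lcm(12, 6) = 12: x ≡ 10 (mod 12).
  Combine with x ≡ 2 (mod 8): gcd(12, 8) = 4; 2 - 10 = -8, which IS divisible by 4, so compatible.
    Write x = 10 + 12·t and substitute into x ≡ 2 (mod 8): 12·t ≡ 2 − 10 = -8 (mod 8).
    Divide the congruence (and modulus) by g = 4: 3·t ≡ -2 (mod 2).
    Reduce coefficients mod 2: 1·t ≡ 0 (mod 2).
    So t ≡ 0 (mod 2).
    Then x = 10 + 12·0 = 10, valid modulo lcm(12, 8) = 24: x ≡ 10 (mod 24).
Verify: 10 mod 12 = 10, 10 mod 6 = 4, 10 mod 8 = 2.

x ≡ 10 (mod 24).


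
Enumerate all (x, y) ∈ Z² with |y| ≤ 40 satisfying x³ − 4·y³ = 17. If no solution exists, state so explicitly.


The equation is x³ - 4y³ = 17. For fixed y, x³ = 4·y³ + 17, so a solution requires the RHS to be a perfect cube.
Strategy: iterate y from -40 to 40, compute RHS = 4·y³ + 17, and check whether it is a (positive or negative) perfect cube.
Check small values of y:
  y = 0: RHS = 17 is not a perfect cube.
  y = 1: RHS = 21 is not a perfect cube.
  y = -1: RHS = 13 is not a perfect cube.
  y = 2: RHS = 49 is not a perfect cube.
  y = -2: RHS = -15 is not a perfect cube.
  y = 3: RHS = 125 = (5)³ ⇒ x = 5 works.
  y = -3: RHS = -91 is not a perfect cube.
Continuing the search up to |y| = 40 finds no further solutions beyond those listed.
Collected solutions: (5, 3).

Solutions (with |y| ≤ 40): (5, 3).


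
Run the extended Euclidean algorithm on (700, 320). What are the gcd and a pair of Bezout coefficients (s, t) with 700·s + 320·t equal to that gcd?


Euclidean algorithm on (700, 320) — divide until remainder is 0:
  700 = 2 · 320 + 60
  320 = 5 · 60 + 20
  60 = 3 · 20 + 0
gcd(700, 320) = 20.
Track Bezout coefficients alongside the remainders: start with r₀ = 700 = a·1 + b·0 (s = 1, t = 0) and r₁ = 320 = a·0 + b·1 (s = 0, t = 1); each new remainder r_{k+1} = r_{k-1} − q_k·r_k inherits s_{k+1} = s_{k-1} − q_k·s_k, t_{k+1} = t_{k-1} − q_k·t_k, so r_k = a·s_k + b·t_k at every step:
  q = 2: r = 60, s = 1 − 2·0 = 1, t = 0 − 2·1 = -2  (check: 700·1 + 320·(-2) = 60)
  q = 5: r = 20, s = 0 − 5·1 = -5, t = 1 − 5·(-2) = 11  (check: 700·(-5) + 320·11 = 20)
The row with r = 20 (the gcd) gives the Bezout coefficients s = -5, t = 11.
Result: 700 · (-5) + 320 · (11) = 20.

gcd(700, 320) = 20; s = -5, t = 11 (check: 700·(-5) + 320·11 = 20).


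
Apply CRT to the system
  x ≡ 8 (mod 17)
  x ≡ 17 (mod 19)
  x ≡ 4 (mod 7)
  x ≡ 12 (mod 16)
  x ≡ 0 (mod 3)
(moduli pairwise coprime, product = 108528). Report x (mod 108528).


Product of moduli M = 17 · 19 · 7 · 16 · 3 = 108528.
Merge one congruence at a time:
  Start: x ≡ 8 (mod 17).
  Combine with x ≡ 17 (mod 19); new modulus lcm = 323.
    Write x = 8 + 17·t and substitute into x ≡ 17 (mod 19): 17·t ≡ 17 − 8 = 9 (mod 19).
    The inverse of 17 mod 19 is 9 (since 17·9 = 153 = 8·19 + 1), so t ≡ 9·9 = 81 ≡ 5 (mod 19).
    Then x = 8 + 17·5 = 93, valid modulo lcm(17, 19) = 323: x ≡ 93 (mod 323).
  Combine with x ≡ 4 (mod 7); new modulus lcm = 2261.
    Write x = 93 + 323·t and substitute into x ≡ 4 (mod 7): 323·t ≡ 4 − 93 = -89 (mod 7).
    Reduce coefficients mod 7: 1·t ≡ 2 (mod 7).
    So t ≡ 2 (mod 7).
    Then x = 93 + 323·2 = 739, valid modulo lcm(323, 7) = 2261: x ≡ 739 (mod 2261).
  Combine with x ≡ 12 (mod 16); new modulus lcm = 36176.
    Write x = 739 + 2261·t and substitute into x ≡ 12 (mod 16): 2261·t ≡ 12 − 739 = -727 (mod 16).
    Reduce coefficients mod 16: 5·t ≡ 9 (mod 16).
    The inverse of 5 mod 16 is 13 (since 5·13 = 65 = 4·16 + 1), so t ≡ 13·9 = 117 ≡ 5 (mod 16).
    Then x = 739 + 2261·5 = 12044, valid modulo lcm(2261, 16) = 36176: x ≡ 12044 (mod 36176).
  Combine with x ≡ 0 (mod 3); new modulus lcm = 108528.
    Write x = 12044 + 36176·t and substitute into x ≡ 0 (mod 3): 36176·t ≡ 0 − 12044 = -12044 (mod 3).
    Reduce coefficients mod 3: 2·t ≡ 1 (mod 3).
    The inverse of 2 mod 3 is 2 (since 2·2 = 4 = 1·3 + 1), so t ≡ 2·1 = 2 ≡ 2 (mod 3).
    Then x = 12044 + 36176·2 = 84396, valid modulo lcm(36176, 3) = 108528: x ≡ 84396 (mod 108528).
Verify against each original: 84396 mod 17 = 8, 84396 mod 19 = 17, 84396 mod 7 = 4, 84396 mod 16 = 12, 84396 mod 3 = 0.

x ≡ 84396 (mod 108528).


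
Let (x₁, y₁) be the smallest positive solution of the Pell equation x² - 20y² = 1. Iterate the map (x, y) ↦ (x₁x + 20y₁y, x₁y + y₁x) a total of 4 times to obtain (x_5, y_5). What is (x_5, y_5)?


Step 1: Find the fundamental solution (x₁, y₁) of x² - 20y² = 1.
  Expand √20 as a continued fraction. a₀ = ⌊√20⌋ = 4; iterate m_{k+1} = d_k·a_k − m_k, d_{k+1} = (20 − m_{k+1}²)/d_k, a_{k+1} = ⌊(a₀ + m_{k+1})/d_{k+1}⌋ (starting m₀ = 0, d₀ = 1), with convergents p_k = a_k·p_{k-1} + p_{k-2}, q_k = a_k·q_{k-1} + q_{k-2} (p₋₁ = 1, q₋₁ = 0):
  k = 0: a₀ = 4; p₀/q₀ = 4/1; p₀² − 20·q₀² = 16 − 20 = -4.
  k = 1: m = 4, d = 4, a = ⌊(4 + 4)/4⌋ = 2; p/q = (2·4 + 1)/(2·1 + 0) = 9/2; p² − 20·q² = 81 − 80 = 1.
  The first convergent with p² − 20·q² = 1 gives the fundamental solution (x₁, y₁) = (9, 2).
Step 2: Apply the recurrence (x_{n+1}, y_{n+1}) = (x₁x_n + 20y₁y_n, x₁y_n + y₁x_n) repeatedly.
  From (x_1, y_1) = (9, 2): x_2 = 9·9 + 20·2·2 = 161; y_2 = 9·2 + 2·9 = 36.
  From (x_2, y_2) = (161, 36): x_3 = 9·161 + 20·2·36 = 2889; y_3 = 9·36 + 2·161 = 646.
  From (x_3, y_3) = (2889, 646): x_4 = 9·2889 + 20·2·646 = 51841; y_4 = 9·646 + 2·2889 = 11592.
  From (x_4, y_4) = (51841, 11592): x_5 = 9·51841 + 20·2·11592 = 930249; y_5 = 9·11592 + 2·51841 = 208010.
Step 3: Verify x_5² - 20·y_5² = 865363202001 - 865363202000 = 1 (should be 1). ✓

(x_1, y_1) = (9, 2); (x_5, y_5) = (930249, 208010).


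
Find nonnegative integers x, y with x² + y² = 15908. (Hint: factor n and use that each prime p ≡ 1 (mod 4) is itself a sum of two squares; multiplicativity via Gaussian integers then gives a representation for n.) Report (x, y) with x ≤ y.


Step 1: Factor n = 15908 = 2^2 · 41 · 97.
Step 2: Check the mod-4 condition on each prime factor: 2 = 2 (special); 41 ≡ 1 (mod 4), exponent 1; 97 ≡ 1 (mod 4), exponent 1.
All primes ≡ 3 (mod 4) appear to even exponent (or don't appear), so by the two-squares theorem n IS expressible as a sum of two squares.
Step 3: Build a representation. Group n = k² · m with k = 2 and m = 41 · 97 = 3977 (a product of primes ≡ 1 (mod 4)); a representation of m scales to one of n via (k·x)² + (k·y)² = k²(x² + y²). Each prime p ≡ 1 (mod 4) is itself a sum of two squares; find a² by testing p − a² for a perfect square:
  41: 41 − 1² = 40, 41 − 2² = 37, 41 − 3² = 32, 41 − 4² = 25 = 5² ⇒ 41 = 4² + 5².
  97: 97 − 1² = 96, 97 − 2² = 93, 97 − 3² = 88, 97 − 4² = 81 = 9² ⇒ 97 = 4² + 9².
  Combine using the Brahmagupta–Fibonacci identity (a² + b²)(c² + d²) = (ac − bd)² + (ad + bc)² = (ac + bd)² + (ad − bc)²:
  41 · 97 = 3977: from (4² + 5²)(4² + 9²), take (4·4 − 5·9, 4·9 + 5·4) = (16 − 45, 36 + 20) = (-29, 56); dropping signs (only squares matter) gives (29, 56); check 29² + 56² = 841 + 3136 = 3977 ✓.
  Scale by k = 2: (2·29, 2·56) = (58, 112).
Step 4: Order so x ≤ y and verify: 58² + 112² = 3364 + 12544 = 15908 = n. ✓

n = 15908 = 58² + 112² (one valid representation with x ≤ y).


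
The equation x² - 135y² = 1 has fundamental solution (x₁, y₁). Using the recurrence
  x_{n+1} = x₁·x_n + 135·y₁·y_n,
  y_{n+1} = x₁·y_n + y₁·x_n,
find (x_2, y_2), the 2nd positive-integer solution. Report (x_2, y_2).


Step 1: Find the fundamental solution (x₁, y₁) of x² - 135y² = 1.
  Expand √135 as a continued fraction. a₀ = ⌊√135⌋ = 11; iterate m_{k+1} = d_k·a_k − m_k, d_{k+1} = (135 − m_{k+1}²)/d_k, a_{k+1} = ⌊(a₀ + m_{k+1})/d_{k+1}⌋ (starting m₀ = 0, d₀ = 1), with convergents p_k = a_k·p_{k-1} + p_{k-2}, q_k = a_k·q_{k-1} + q_{k-2} (p₋₁ = 1, q₋₁ = 0):
  k = 0: a₀ = 11; p₀/q₀ = 11/1; p₀² − 135·q₀² = 121 − 135 = -14.
  k = 1: m = 11, d = 14, a = ⌊(11 + 11)/14⌋ = 1; p/q = (1·11 + 1)/(1·1 + 0) = 12/1; p² − 135·q² = 144 − 135 = 9.
  k = 2: m = 3, d = 9, a = ⌊(11 + 3)/9⌋ = 1; p/q = (1·12 + 11)/(1·1 + 1) = 23/2; p² − 135·q² = 529 − 540 = -11.
  k = 3: m = 6, d = 11, a = ⌊(11 + 6)/11⌋ = 1; p/q = (1·23 + 12)/(1·2 + 1) = 35/3; p² − 135·q² = 1225 − 1215 = 10.
  k = 4: m = 5, d = 10, a = ⌊(11 + 5)/10⌋ = 1; p/q = (1·35 + 23)/(1·3 + 2) = 58/5; p² − 135·q² = 3364 − 3375 = -11.
  k = 5: m = 5, d = 11, a = ⌊(11 + 5)/11⌋ = 1; p/q = (1·58 + 35)/(1·5 + 3) = 93/8; p² − 135·q² = 8649 − 8640 = 9.
  k = 6: m = 6, d = 9, a = ⌊(11 + 6)/9⌋ = 1; p/q = (1·93 + 58)/(1·8 + 5) = 151/13; p² − 135·q² = 22801 − 22815 = -14.
  k = 7: m = 3, d = 14, a = ⌊(11 + 3)/14⌋ = 1; p/q = (1·151 + 93)/(1·13 + 8) = 244/21; p² − 135·q² = 59536 − 59535 = 1.
  The first convergent with p² − 135·q² = 1 gives the fundamental solution (x₁, y₁) = (244, 21).
Step 2: Apply the recurrence (x_{n+1}, y_{n+1}) = (x₁x_n + 135y₁y_n, x₁y_n + y₁x_n) repeatedly.
  From (x_1, y_1) = (244, 21): x_2 = 244·244 + 135·21·21 = 119071; y_2 = 244·21 + 21·244 = 10248.
Step 3: Verify x_2² - 135·y_2² = 14177903041 - 14177903040 = 1 (should be 1). ✓

(x_1, y_1) = (244, 21); (x_2, y_2) = (119071, 10248).
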